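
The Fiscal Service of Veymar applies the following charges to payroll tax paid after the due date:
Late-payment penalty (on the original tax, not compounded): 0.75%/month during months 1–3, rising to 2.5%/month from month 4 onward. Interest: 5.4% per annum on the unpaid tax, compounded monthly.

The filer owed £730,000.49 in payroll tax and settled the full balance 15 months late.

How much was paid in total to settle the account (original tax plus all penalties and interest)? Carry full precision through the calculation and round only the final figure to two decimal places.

£1,016,283.52

Penalty, months 1–3: 3 × 0.75% × £730,000.49 = £16,425.01…
Penalty, months 4–15: 12 × 2.5% × £730,000.49 = £219,000.15…
Interest (5.4%/yr ÷ 12 = 0.45%/month): £730,000.49 × ((1 + 0.0045)^15 − 1) = £50,857.8765…
Total = £730,000.49 + £235,425.1580… + £50,857.8765… = £1,016,283.52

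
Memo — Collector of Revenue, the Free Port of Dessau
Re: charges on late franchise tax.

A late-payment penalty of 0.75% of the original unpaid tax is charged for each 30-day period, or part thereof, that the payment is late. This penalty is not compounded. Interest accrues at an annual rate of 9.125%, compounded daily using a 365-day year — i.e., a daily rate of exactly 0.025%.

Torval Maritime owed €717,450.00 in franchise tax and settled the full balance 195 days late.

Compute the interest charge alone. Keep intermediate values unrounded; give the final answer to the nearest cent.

€35,837.65

Interest: €717,450.00 × ((1 + 0.00025)^195 − 1) = €717,450.00 × 0.04995143… = €35,837.6544…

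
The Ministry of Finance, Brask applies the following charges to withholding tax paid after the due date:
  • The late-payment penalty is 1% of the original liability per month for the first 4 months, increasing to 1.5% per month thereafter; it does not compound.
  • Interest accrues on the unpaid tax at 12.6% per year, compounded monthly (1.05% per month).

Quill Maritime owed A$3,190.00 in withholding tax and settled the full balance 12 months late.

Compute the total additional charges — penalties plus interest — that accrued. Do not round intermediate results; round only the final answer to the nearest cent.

Penalty, months 1–4: 4 × 1% × A$3,190.00 = A$127.60
Penalty, months 5–12: 8 × 1.5% × A$3,190.00 = A$382.80
Interest: A$3,190.00 × ((1 + 0.0105)^12 − 1) = A$3,190.00 × 0.1335373… = A$425.9840…
Penalties + interest = A$510.4000 + A$425.9840… = A$936.38

A$936.38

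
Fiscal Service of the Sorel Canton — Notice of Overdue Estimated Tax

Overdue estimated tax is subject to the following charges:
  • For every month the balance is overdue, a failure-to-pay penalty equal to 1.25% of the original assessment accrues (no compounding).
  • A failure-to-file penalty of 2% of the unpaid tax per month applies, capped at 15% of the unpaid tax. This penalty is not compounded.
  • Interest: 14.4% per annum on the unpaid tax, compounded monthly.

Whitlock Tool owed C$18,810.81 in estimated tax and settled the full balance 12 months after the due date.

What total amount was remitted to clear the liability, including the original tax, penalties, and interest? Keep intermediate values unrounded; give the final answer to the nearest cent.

C$27,348.94

Failure-to-file: 12 × 2% × C$18,810.81 = C$4,514.59…, capped at 15% × C$18,810.81 = C$2,821.62…
Failure-to-pay penalty = 1.25% × C$18,810.81 × 12 mo = C$2,821.62…
Interest (14.4%/yr ÷ 12 = 1.2%/month): C$18,810.81 × ((1 + 0.012)^12 − 1) = C$2,894.8825…
Total = C$18,810.81 + C$5,643.2430 + C$2,894.8825… = C$27,348.94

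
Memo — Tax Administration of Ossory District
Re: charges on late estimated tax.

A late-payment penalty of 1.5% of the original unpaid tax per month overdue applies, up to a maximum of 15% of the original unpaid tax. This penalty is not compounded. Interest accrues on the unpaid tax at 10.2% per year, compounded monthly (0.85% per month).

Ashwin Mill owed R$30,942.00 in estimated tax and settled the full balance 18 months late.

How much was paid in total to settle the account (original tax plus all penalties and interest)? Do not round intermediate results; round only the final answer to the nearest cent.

Penalty (uncapped): 18 × 1.5% × R$30,942.00 = R$8,354.34; cap = 15% × R$30,942.00 = R$4,641.30 → penalty = R$4,641.30
Interest: R$30,942.00 × ((1 + 0.0085)^18 − 1) = R$30,942.00 × 0.1645717… = R$5,092.1787…
Total = R$30,942.00 + R$4,641.3000 + R$5,092.1787… = R$40,675.48

R$40,675.48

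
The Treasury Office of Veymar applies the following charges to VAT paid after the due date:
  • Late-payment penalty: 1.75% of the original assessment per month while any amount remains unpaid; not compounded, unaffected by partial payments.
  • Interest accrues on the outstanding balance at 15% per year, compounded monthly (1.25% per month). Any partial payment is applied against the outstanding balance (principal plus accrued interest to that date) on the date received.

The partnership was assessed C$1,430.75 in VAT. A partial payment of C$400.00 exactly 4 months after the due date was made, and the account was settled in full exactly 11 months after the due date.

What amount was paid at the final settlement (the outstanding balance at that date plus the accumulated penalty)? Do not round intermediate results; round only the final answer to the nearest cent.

Balance at month 4: C$1,430.7500 × (1 + 0.0125)^4 = C$1,503.6400…
After C$400.00 payment: C$1,503.6400… − C$400.00 = C$1,103.6400…
Balance at month 11: C$1,103.6400… × (1 + 0.0125)^7 = C$1,203.9063…
Penalty: 11 × 1.75% × C$1,430.75 = C$275.42…
Final settlement = outstanding balance + penalty = C$1,203.9063… + C$275.42… = C$1,479.33

C$1,479.33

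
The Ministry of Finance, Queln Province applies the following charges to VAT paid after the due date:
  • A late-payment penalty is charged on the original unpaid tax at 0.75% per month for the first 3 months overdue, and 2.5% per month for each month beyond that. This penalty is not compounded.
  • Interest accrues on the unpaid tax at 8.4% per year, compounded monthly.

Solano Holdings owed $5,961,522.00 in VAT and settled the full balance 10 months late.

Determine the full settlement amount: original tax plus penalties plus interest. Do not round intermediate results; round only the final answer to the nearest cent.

$7,569,622.70

Penalty, months 1–3: 3 × 0.75% × $5,961,522.00 = $134,134.25…
Penalty, months 4–10: 7 × 2.5% × $5,961,522.00 = $1,043,266.35
Interest (8.4%/yr ÷ 12 = 0.7%/month): $5,961,522.00 × ((1 + 0.007)^10 − 1) = $430,700.1035…
Total = $5,961,522.00 + $1,177,400.5950 + $430,700.1035… = $7,569,622.70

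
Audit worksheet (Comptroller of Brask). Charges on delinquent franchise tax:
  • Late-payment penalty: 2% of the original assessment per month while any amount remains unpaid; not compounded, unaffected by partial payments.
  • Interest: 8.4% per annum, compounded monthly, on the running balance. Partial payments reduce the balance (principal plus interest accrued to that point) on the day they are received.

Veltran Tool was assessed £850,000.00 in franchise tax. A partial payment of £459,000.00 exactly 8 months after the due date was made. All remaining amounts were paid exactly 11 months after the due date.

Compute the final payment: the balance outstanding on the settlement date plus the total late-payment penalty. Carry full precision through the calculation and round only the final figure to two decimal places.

£636,082.91

Monthly rate = 8.4% ÷ 12 = 0.7%
Balance at month 8: £850,000.0000 × (1 + 0.007)^8 = £898,782.6705…
After £459,000.00 payment: £898,782.6705… − £459,000.00 = £439,782.6705…
Balance at month 11: £439,782.6705… × (1 + 0.007)^3 = £449,082.9054…
Penalty: 11 × 2% × £850,000.00 = £187,000.00
Final settlement = outstanding balance + penalty = £449,082.9054… + £187,000.00 = £636,082.91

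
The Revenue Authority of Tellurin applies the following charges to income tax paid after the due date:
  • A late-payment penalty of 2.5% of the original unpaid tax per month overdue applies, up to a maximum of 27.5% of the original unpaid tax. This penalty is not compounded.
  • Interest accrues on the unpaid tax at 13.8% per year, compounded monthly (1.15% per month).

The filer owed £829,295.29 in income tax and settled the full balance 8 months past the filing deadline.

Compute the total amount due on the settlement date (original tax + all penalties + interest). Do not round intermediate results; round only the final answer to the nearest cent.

Penalty: 8 × 2.5% × £829,295.29 = £165,859.06… (below the 27.5% cap of £228,056.20…)
Interest: £829,295.29 × ((1 + 0.0115)^8 − 1) = £829,295.29 × 0.0957894… = £79,437.7021…
Total = £829,295.29 + £165,859.0580 + £79,437.7021… = £1,074,592.05

£1,074,592.05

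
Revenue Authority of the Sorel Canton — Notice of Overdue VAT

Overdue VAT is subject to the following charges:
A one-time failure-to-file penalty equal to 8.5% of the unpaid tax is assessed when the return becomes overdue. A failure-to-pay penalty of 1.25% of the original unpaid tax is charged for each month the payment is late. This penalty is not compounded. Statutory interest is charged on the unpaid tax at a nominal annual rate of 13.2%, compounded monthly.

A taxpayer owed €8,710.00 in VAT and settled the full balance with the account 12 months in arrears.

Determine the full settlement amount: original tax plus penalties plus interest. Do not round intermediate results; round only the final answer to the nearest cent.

€11,978.74

Failure-to-file penalty: 8.5% × €8,710.00 = €740.35
Failure-to-pay penalty: 12 × 1.25% × €8,710.00 = €1,306.50
Interest (13.2%/yr ÷ 12 = 1.1%/month): €8,710.00 × ((1 + 0.011)^12 − 1) = €1,221.8928…
Total = €8,710.00 + €2,046.8500 + €1,221.8928… = €11,978.74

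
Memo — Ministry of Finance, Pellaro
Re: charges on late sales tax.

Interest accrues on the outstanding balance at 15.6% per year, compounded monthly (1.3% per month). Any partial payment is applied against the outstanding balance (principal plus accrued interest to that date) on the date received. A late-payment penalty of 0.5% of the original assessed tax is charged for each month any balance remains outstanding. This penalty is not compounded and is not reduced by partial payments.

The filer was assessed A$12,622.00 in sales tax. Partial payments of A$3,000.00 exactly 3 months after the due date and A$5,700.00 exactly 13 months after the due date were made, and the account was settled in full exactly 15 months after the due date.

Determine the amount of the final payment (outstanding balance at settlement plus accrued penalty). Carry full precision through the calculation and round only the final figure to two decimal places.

Balance at month 3: A$12,622.0000 × (1 + 0.013)^3 = A$13,120.6851…
After A$3,000.00 payment: A$13,120.6851… − A$3,000.00 = A$10,120.6851…
Balance at month 13: A$10,120.6851… × (1 + 0.013)^10 = A$11,516.0718…
After A$5,700.00 payment: A$11,516.0718… − A$5,700.00 = A$5,816.0718…
Balance at month 15: A$5,816.0718… × (1 + 0.013)^2 = A$5,968.2726…
Penalty: 15 × 0.5% × A$12,622.00 = A$946.65
Final settlement = outstanding balance + penalty = A$5,968.2726… + A$946.65 = A$6,914.92

A$6,914.92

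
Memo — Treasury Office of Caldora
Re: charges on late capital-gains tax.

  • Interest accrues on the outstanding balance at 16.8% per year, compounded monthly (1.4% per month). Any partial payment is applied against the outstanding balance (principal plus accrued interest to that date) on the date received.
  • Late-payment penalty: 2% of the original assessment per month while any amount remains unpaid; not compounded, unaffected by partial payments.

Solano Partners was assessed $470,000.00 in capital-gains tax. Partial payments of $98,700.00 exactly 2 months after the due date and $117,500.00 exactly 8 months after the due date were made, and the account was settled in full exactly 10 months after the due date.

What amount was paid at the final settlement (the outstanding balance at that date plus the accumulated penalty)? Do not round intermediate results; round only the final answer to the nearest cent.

$402,979.49

Balance at month 2: $470,000.0000 × (1 + 0.014)^2 = $483,252.1200
After $98,700.00 payment: $483,252.1200 − $98,700.00 = $384,552.1200
Balance at month 8: $384,552.1200 × (1 + 0.014)^6 = $418,006.4084…
After $117,500.00 payment: $418,006.4084… − $117,500.00 = $300,506.4084…
Balance at month 10: $300,506.4084… × (1 + 0.014)^2 = $308,979.4871…
Penalty: 10 × 2% × $470,000.00 = $94,000.00
Final settlement = outstanding balance + penalty = $308,979.4871… + $94,000.00 = $402,979.49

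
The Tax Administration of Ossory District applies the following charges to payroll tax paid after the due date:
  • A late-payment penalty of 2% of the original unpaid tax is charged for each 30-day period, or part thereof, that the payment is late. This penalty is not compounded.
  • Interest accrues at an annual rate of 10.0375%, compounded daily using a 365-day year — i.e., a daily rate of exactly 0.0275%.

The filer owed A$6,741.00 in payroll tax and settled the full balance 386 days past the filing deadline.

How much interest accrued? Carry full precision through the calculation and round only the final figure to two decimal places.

Interest: A$6,741.00 × ((1 + 0.000275)^386 − 1) = A$6,741.00 × 0.11197244… = A$754.8062…

A$754.81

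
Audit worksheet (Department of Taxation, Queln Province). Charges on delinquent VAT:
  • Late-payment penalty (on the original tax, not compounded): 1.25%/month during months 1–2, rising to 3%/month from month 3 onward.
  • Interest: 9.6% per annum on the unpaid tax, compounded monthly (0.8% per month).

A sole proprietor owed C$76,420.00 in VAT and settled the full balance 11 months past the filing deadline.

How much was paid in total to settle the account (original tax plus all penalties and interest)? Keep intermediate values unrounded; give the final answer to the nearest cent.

Penalty, months 1–2: 2 × 1.25% × C$76,420.00 = C$1,910.50
Penalty, months 3–11: 9 × 3% × C$76,420.00 = C$20,633.40
Interest: C$76,420.00 × ((1 + 0.008)^11 − 1) = C$76,420.00 × 0.0916058… = C$7,000.5188…
Total = C$76,420.00 + C$22,543.9000 + C$7,000.5188… = C$105,964.42

C$105,964.42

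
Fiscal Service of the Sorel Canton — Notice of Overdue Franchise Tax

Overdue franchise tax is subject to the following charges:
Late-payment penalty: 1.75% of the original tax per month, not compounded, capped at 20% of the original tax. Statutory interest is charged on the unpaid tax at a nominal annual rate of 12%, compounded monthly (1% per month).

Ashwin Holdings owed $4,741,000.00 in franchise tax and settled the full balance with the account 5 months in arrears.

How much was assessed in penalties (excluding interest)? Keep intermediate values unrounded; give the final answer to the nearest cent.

$414,837.50

Penalty: 5 × 1.75% × $4,741,000.00 = $414,837.50 (below the 20% cap of $948,200.00)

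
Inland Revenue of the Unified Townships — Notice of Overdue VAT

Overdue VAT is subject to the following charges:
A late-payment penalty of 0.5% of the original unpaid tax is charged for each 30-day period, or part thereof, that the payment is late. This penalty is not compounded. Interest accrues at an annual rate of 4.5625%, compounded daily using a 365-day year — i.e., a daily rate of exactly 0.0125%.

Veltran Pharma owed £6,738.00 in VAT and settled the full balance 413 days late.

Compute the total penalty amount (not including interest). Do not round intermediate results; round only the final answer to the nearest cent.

£471.66

Penalty periods: ⌈413/30⌉ = 14; penalty = 14 × 0.5% × £6,738.00 = £471.66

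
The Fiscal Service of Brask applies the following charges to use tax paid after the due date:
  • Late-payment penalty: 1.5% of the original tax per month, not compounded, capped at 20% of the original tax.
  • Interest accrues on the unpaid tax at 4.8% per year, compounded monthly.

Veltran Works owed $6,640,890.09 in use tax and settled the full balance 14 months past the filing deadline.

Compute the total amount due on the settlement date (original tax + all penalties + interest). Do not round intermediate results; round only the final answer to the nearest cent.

Penalty (uncapped): 14 × 1.5% × $6,640,890.09 = $1,394,586.92…; cap = 20% × $6,640,890.09 = $1,328,178.02… → penalty = $1,328,178.02…
Interest (4.8%/yr ÷ 12 = 0.4%/month): $6,640,890.09 × ((1 + 0.004)^14 − 1) = $381,715.4027…
Total = $6,640,890.09 + $1,328,178.0180 + $381,715.4027… = $8,350,783.51

$8,350,783.51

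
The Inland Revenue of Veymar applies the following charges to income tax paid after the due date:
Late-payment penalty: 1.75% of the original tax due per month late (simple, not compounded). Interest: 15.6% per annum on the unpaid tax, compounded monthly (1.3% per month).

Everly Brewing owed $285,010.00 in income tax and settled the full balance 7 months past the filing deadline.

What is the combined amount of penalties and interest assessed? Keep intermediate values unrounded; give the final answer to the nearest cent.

$61,883.34

Late-payment penalty = 1.75% × $285,010.00 × 7 mo = $34,913.73…
Interest: $285,010.00 × ((1 + 0.013)^7 − 1) = $285,010.00 × 0.0946269… = $26,969.6135…
Penalties + interest = $34,913.7250 + $26,969.6135… = $61,883.34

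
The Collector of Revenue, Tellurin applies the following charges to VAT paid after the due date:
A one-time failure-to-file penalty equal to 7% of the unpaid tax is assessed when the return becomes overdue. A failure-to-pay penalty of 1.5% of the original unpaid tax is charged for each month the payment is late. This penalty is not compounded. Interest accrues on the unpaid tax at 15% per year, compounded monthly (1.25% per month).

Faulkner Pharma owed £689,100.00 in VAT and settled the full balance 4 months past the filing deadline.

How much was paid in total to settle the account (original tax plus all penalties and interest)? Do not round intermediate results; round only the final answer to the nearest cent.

£813,789.43

Failure-to-file penalty: 7% × £689,100.00 = £48,237.00
Failure-to-pay penalty = 1.5% × £689,100.00 × 4 mo = £41,346.00
Interest: £689,100.00 × ((1 + 0.0125)^4 − 1) = £689,100.00 × 0.0509453… = £35,106.4317…
Total = £689,100.00 + £89,583.0000 + £35,106.4317… = £813,789.43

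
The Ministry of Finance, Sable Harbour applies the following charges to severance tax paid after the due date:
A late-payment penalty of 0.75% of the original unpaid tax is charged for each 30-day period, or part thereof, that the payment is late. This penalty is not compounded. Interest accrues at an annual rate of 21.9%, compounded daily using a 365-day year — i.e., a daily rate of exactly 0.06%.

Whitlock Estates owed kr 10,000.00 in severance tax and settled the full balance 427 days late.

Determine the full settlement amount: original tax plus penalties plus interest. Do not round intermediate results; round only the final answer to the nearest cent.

kr 14,044.12

Penalty periods: ⌈427/30⌉ = 15; penalty = 15 × 0.75% × kr 10,000.00 = kr 1,125.00
Interest: kr 10,000.00 × ((1 + 0.0006)^427 − 1) = kr 10,000.00 × 0.29191184… = kr 2,919.1184…
Total = kr 10,000.00 + kr 1,125.0000 + kr 2,919.1184… = kr 14,044.12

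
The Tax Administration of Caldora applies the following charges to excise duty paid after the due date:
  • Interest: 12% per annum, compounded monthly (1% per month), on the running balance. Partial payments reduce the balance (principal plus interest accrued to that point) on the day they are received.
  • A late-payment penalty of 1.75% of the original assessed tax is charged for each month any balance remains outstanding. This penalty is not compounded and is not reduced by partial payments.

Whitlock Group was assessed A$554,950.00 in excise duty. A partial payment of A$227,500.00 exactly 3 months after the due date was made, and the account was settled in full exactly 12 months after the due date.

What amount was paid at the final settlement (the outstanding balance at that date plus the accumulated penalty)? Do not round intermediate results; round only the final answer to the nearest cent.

A$493,057.65

Balance at month 3: A$554,950.0000 × (1 + 0.01)^3 = A$571,765.5400…
After A$227,500.00 payment: A$571,765.5400… − A$227,500.00 = A$344,265.5400…
Balance at month 12: A$344,265.5400… × (1 + 0.01)^9 = A$376,518.1509…
Penalty: 12 × 1.75% × A$554,950.00 = A$116,539.50
Final settlement = outstanding balance + penalty = A$376,518.1509… + A$116,539.50 = A$493,057.65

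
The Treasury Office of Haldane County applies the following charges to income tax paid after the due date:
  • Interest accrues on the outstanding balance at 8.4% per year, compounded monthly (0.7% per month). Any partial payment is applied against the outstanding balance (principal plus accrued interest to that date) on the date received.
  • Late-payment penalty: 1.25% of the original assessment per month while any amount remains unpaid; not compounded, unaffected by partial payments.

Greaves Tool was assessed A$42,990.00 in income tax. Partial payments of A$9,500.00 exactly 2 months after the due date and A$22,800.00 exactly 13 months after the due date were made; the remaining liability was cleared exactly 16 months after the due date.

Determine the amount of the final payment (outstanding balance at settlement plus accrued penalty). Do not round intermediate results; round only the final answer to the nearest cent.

Balance at month 2: A$42,990.0000 × (1 + 0.007)^2 = A$43,593.9665…
After A$9,500.00 payment: A$43,593.9665… − A$9,500.00 = A$34,093.9665…
Balance at month 13: A$34,093.9665… × (1 + 0.007)^11 = A$36,813.0420…
After A$22,800.00 payment: A$36,813.0420… − A$22,800.00 = A$14,013.0420…
Balance at month 16: A$14,013.0420… × (1 + 0.007)^3 = A$14,309.3806…
Penalty: 16 × 1.25% × A$42,990.00 = A$8,598.00
Final settlement = outstanding balance + penalty = A$14,309.3806… + A$8,598.00 = A$22,907.38

A$22,907.38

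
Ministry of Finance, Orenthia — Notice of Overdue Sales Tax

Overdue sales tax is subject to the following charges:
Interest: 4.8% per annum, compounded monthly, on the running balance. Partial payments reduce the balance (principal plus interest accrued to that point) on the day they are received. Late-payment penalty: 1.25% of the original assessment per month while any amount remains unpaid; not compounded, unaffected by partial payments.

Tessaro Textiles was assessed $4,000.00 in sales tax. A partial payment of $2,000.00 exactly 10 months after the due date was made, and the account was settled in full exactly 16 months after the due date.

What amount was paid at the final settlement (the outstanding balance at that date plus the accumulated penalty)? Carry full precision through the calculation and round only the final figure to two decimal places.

Monthly rate = 4.8% ÷ 12 = 0.4%
Balance at month 10: $4,000.0000 × (1 + 0.004)^10 = $4,162.9109…
After $2,000.00 payment: $4,162.9109… − $2,000.00 = $2,162.9109…
Balance at month 16: $2,162.9109… × (1 + 0.004)^6 = $2,215.3427…
Penalty: 16 × 1.25% × $4,000.00 = $800.00
Final settlement = outstanding balance + penalty = $2,215.3427… + $800.00 = $3,015.34

$3,015.34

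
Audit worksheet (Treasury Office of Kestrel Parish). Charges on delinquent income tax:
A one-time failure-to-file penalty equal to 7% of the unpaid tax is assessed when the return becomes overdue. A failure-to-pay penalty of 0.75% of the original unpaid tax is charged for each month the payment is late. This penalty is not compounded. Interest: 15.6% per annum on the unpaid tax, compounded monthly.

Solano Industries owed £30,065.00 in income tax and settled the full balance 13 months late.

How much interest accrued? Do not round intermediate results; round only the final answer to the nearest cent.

Interest (15.6%/yr ÷ 12 = 1.3%/month): £30,065.00 × ((1 + 0.013)^13 − 1) = £5,496.8215…

£5,496.82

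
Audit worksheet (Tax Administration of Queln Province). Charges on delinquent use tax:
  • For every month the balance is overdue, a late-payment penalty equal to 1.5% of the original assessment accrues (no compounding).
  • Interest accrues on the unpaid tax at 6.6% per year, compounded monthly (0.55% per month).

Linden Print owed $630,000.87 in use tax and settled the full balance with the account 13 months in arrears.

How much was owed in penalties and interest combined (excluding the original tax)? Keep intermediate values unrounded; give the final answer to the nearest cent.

$169,412.11

Late-payment penalty = 1.5% × $630,000.87 × 13 mo = $122,850.17…
Interest: $630,000.87 × ((1 + 0.0055)^13 − 1) = $630,000.87 × 0.0739077… = $46,561.9430…
Penalties + interest = $122,850.1697… + $46,561.9430… = $169,412.11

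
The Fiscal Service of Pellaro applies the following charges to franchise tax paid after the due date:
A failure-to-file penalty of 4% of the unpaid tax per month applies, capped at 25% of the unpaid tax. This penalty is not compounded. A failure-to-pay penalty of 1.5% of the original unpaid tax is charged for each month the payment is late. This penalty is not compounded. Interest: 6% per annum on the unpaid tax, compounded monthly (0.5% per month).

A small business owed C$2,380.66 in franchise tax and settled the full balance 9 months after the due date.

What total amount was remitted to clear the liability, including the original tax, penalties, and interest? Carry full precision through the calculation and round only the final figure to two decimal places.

Failure-to-file: 9 × 4% × C$2,380.66 = C$857.04…, capped at 25% × C$2,380.66 = C$595.17…
Failure-to-pay penalty = 1.5% × C$2,380.66 × 9 mo = C$321.39…
Interest: C$2,380.66 × ((1 + 0.005)^9 − 1) = C$2,380.66 × 0.0459106… = C$109.2975…
Total = C$2,380.66 + C$916.5541 + C$109.2975… = C$3,406.51

C$3,406.51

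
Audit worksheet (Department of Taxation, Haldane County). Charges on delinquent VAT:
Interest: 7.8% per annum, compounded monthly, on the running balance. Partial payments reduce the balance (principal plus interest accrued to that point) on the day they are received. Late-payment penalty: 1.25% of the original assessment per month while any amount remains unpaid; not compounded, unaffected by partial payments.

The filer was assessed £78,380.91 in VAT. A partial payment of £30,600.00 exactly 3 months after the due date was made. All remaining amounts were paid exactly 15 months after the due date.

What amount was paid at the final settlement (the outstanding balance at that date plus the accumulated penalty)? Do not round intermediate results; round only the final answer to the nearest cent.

£68,003.17

Monthly rate = 7.8% ÷ 12 = 0.65%
Balance at month 3: £78,380.9100 × (1 + 0.0065)^3 = £79,919.2941…
After £30,600.00 payment: £79,919.2941… − £30,600.00 = £49,319.2941…
Balance at month 15: £49,319.2941… × (1 + 0.0065)^12 = £53,306.7496…
Penalty: 15 × 1.25% × £78,380.91 = £14,696.42…
Final settlement = outstanding balance + penalty = £53,306.7496… + £14,696.42… = £68,003.17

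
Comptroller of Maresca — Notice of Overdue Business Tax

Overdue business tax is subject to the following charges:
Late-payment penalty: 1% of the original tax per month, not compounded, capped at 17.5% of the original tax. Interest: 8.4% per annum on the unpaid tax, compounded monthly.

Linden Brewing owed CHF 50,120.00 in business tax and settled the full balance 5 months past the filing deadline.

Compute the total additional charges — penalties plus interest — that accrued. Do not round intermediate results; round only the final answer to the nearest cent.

CHF 4,284.93

Penalty: 5 × 1% × CHF 50,120.00 = CHF 2,506.00 (below the 17.5% cap of CHF 8,771.00)
Interest (8.4%/yr ÷ 12 = 0.7%/month): CHF 50,120.00 × ((1 + 0.007)^5 − 1) = CHF 1,778.9313…
Penalties + interest = CHF 2,506.0000 + CHF 1,778.9313… = CHF 4,284.93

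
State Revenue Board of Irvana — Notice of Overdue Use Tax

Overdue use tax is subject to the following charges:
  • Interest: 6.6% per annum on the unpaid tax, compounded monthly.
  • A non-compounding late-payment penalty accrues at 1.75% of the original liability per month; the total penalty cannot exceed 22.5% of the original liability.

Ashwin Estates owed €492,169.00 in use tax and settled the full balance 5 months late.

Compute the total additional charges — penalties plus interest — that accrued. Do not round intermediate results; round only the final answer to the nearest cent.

Penalty: 5 × 1.75% × €492,169.00 = €43,064.79… (below the 22.5% cap of €110,738.03…)
Interest (6.6%/yr ÷ 12 = 0.55%/month): €492,169.00 × ((1 + 0.0055)^5 − 1) = €13,684.3497…
Penalties + interest = €43,064.7875 + €13,684.3497… = €56,749.14

€56,749.14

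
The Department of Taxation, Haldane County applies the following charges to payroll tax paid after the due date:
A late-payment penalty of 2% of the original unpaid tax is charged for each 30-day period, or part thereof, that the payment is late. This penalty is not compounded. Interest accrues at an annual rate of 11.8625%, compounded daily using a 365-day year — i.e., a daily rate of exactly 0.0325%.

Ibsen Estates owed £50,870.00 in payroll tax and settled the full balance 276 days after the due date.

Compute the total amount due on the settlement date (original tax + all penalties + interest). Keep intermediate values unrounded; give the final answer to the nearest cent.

Penalty periods: ⌈276/30⌉ = 10; penalty = 10 × 2% × £50,870.00 = £10,174.00
Interest: £50,870.00 × ((1 + 0.000325)^276 − 1) = £50,870.00 × 0.09383014… = £4,773.1392…
Total = £50,870.00 + £10,174.0000 + £4,773.1392… = £65,817.14

£65,817.14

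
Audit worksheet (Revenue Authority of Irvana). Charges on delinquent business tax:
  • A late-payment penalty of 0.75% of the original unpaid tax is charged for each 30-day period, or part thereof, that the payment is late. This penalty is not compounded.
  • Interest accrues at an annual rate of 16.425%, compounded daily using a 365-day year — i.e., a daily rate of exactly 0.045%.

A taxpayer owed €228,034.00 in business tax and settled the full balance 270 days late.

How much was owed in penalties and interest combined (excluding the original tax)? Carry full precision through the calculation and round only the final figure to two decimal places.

€44,844.83

Penalty periods: ⌈270/30⌉ = 9; penalty = 9 × 0.75% × €228,034.00 = €15,392.30…
Interest: €228,034.00 × ((1 + 0.00045)^270 − 1) = €228,034.00 × 0.12915851… = €29,452.5308…
Penalties + interest = €15,392.2950 + €29,452.5308… = €44,844.83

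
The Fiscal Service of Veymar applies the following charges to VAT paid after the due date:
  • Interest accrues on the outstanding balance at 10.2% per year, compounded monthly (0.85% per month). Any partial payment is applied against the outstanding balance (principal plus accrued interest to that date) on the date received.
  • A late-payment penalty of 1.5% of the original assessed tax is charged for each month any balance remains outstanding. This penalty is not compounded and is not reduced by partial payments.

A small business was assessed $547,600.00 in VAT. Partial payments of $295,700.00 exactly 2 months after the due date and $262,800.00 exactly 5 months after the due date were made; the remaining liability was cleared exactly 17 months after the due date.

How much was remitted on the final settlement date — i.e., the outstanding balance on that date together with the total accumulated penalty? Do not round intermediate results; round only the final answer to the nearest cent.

$145,357.82

Balance at month 2: $547,600.0000 × (1 + 0.0085)^2 = $556,948.7641
After $295,700.00 payment: $556,948.7641 − $295,700.00 = $261,248.7641
Balance at month 5: $261,248.7641 × (1 + 0.0085)^3 = $267,967.3937…
After $262,800.00 payment: $267,967.3937… − $262,800.00 = $5,167.3937…
Balance at month 17: $5,167.3937… × (1 + 0.0085)^12 = $5,719.8203…
Penalty: 17 × 1.5% × $547,600.00 = $139,638.00
Final settlement = outstanding balance + penalty = $5,719.8203… + $139,638.00 = $145,357.82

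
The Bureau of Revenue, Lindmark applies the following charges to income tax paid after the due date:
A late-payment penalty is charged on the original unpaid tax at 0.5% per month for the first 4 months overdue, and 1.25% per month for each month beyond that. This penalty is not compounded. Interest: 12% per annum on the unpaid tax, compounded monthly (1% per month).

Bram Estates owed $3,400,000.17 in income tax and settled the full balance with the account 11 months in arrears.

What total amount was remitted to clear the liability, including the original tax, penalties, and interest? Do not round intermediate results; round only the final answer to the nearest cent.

$4,158,772.59

Penalty, months 1–4: 4 × 0.5% × $3,400,000.17 = $68,000.00…
Penalty, months 5–11: 7 × 1.25% × $3,400,000.17 = $297,500.01…
Interest: $3,400,000.17 × ((1 + 0.01)^11 − 1) = $3,400,000.17 × 0.1156683… = $393,272.3983…
Total = $3,400,000.17 + $365,500.0183… + $393,272.3983… = $4,158,772.59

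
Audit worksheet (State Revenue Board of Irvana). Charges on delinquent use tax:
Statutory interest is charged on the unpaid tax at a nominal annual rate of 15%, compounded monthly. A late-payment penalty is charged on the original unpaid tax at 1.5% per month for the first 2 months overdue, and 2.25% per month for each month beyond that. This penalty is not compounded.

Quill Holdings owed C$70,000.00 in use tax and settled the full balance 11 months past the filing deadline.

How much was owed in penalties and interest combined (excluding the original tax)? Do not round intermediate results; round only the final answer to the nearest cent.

C$26,524.70

Penalty, months 1–2: 2 × 1.5% × C$70,000.00 = C$2,100.00
Penalty, months 3–11: 9 × 2.25% × C$70,000.00 = C$14,175.00
Interest (15%/yr ÷ 12 = 1.25%/month): C$70,000.00 × ((1 + 0.0125)^11 − 1) = C$10,249.6951…
Penalties + interest = C$16,275.0000 + C$10,249.6951… = C$26,524.70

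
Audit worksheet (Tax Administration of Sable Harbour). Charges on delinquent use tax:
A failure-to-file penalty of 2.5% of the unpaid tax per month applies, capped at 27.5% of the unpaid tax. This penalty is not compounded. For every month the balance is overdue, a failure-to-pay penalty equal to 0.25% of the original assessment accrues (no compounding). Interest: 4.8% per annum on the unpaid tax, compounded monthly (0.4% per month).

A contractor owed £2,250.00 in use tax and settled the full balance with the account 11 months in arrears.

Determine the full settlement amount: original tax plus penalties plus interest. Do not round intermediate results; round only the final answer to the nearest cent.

Failure-to-file: 11 × 2.5% × £2,250.00 = £618.75, capped at 27.5% × £2,250.00 = £618.75
Failure-to-pay penalty: 11 × 0.25% × £2,250.00 = £61.88…
Interest: £2,250.00 × ((1 + 0.004)^11 − 1) = £2,250.00 × 0.0448906… = £101.0040…
Total = £2,250.00 + £680.6250 + £101.0040… = £3,031.63

£3,031.63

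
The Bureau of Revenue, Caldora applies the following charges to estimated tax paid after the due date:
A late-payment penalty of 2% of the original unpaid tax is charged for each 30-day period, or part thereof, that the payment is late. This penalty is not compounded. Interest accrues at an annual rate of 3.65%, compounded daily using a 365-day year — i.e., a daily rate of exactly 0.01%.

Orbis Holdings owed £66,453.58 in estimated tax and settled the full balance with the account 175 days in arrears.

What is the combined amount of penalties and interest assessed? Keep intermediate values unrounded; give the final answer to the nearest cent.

£9,147.54

Penalty periods: ⌈175/30⌉ = 6; penalty = 6 × 2% × £66,453.58 = £7,974.43…
Interest: £66,453.58 × ((1 + 0.0001)^175 − 1) = £66,453.58 × 0.01765313… = £1,173.1138…
Penalties + interest = £7,974.4296 + £1,173.1138… = £9,147.54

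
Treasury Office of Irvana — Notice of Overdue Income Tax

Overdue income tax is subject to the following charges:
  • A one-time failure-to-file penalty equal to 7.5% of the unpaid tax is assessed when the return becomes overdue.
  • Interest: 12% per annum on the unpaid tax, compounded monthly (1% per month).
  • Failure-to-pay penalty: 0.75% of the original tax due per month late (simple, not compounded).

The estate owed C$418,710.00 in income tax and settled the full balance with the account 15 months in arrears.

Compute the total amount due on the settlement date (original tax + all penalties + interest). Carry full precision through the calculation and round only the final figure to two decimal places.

C$564,617.44

Failure-to-file penalty: 7.5% × C$418,710.00 = C$31,403.25
Failure-to-pay penalty: 15 × 0.75% × C$418,710.00 = C$47,104.88…
Interest: C$418,710.00 × ((1 + 0.01)^15 − 1) = C$418,710.00 × 0.1609690… = C$67,399.3113…
Total = C$418,710.00 + C$78,508.1250 + C$67,399.3113… = C$564,617.44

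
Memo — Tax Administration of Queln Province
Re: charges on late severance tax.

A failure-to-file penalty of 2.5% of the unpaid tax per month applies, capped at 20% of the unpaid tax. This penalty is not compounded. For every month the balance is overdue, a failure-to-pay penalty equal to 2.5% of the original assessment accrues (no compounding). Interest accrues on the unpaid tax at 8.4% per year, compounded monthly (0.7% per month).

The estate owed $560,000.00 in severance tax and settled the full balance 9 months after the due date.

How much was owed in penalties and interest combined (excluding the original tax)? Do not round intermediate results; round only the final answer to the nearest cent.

$274,284.15

Failure-to-file: 9 × 2.5% × $560,000.00 = $126,000.00, capped at 20% × $560,000.00 = $112,000.00
Failure-to-pay penalty: 9 × 2.5% × $560,000.00 = $126,000.00
Interest: $560,000.00 × ((1 + 0.007)^9 − 1) = $560,000.00 × 0.0647931… = $36,284.1453…
Penalties + interest = $238,000.0000 + $36,284.1453… = $274,284.15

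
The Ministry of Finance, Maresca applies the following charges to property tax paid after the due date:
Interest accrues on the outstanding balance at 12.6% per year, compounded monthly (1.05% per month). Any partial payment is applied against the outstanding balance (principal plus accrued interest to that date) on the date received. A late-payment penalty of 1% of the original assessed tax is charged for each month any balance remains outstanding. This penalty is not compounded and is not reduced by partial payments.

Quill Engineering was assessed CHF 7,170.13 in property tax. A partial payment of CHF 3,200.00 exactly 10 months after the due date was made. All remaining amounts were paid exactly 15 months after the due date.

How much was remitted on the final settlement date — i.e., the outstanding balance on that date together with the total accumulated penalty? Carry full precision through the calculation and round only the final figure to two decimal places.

CHF 6,090.28

Balance at month 10: CHF 7,170.1300 × (1 + 0.0105)^10 = CHF 7,959.5810…
After CHF 3,200.00 payment: CHF 7,959.5810… − CHF 3,200.00 = CHF 4,759.5810…
Balance at month 15: CHF 4,759.5810… × (1 + 0.0105)^5 = CHF 5,014.7619…
Penalty: 15 × 1% × CHF 7,170.13 = CHF 1,075.52…
Final settlement = outstanding balance + penalty = CHF 5,014.7619… + CHF 1,075.52… = CHF 6,090.28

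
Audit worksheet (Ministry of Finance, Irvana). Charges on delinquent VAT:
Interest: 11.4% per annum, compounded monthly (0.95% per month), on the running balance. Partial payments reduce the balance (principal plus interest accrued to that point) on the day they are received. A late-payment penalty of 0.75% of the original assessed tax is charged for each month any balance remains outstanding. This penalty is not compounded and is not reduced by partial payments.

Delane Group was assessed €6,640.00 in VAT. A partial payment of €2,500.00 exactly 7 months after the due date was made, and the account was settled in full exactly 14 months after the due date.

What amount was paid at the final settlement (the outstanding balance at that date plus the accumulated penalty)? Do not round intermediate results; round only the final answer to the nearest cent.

Balance at month 7: €6,640.0000 × (1 + 0.0095)^7 = €7,094.3456…
After €2,500.00 payment: €7,094.3456… − €2,500.00 = €4,594.3456…
Balance at month 14: €4,594.3456… × (1 + 0.0095)^7 = €4,908.7162…
Penalty: 14 × 0.75% × €6,640.00 = €697.20
Final settlement = outstanding balance + penalty = €4,908.7162… + €697.20 = €5,605.92

€5,605.92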